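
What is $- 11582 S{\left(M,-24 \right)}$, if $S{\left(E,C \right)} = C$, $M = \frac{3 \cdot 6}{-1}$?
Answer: $277968$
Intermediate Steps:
$M = -18$ ($M = 18 \left(-1\right) = -18$)
$- 11582 S{\left(M,-24 \right)} = \left(-11582\right) \left(-24\right) = 277968$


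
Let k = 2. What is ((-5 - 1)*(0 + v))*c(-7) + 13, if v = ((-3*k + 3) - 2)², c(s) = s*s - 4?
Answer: -6737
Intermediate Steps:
c(s) = -4 + s² (c(s) = s² - 4 = -4 + s²)
v = 25 (v = ((-3*2 + 3) - 2)² = ((-6 + 3) - 2)² = (-3 - 2)² = (-5)² = 25)
((-5 - 1)*(0 + v))*c(-7) + 13 = ((-5 - 1)*(0 + 25))*(-4 + (-7)²) + 13 = (-6*25)*(-4 + 49) + 13 = -150*45 + 13 = -6750 + 13 = -6737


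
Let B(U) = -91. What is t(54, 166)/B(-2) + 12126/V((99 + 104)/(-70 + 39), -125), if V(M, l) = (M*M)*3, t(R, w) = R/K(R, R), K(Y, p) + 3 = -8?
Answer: 555781664/5892887 ≈ 94.314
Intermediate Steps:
K(Y, p) = -11 (K(Y, p) = -3 - 8 = -11)
t(R, w) = -R/11 (t(R, w) = R/(-11) = R*(-1/11) = -R/11)
V(M, l) = 3*M² (V(M, l) = M²*3 = 3*M²)
t(54, 166)/B(-2) + 12126/V((99 + 104)/(-70 + 39), -125) = -1/11*54/(-91) + 12126/((3*((99 + 104)/(-70 + 39))²)) = -54/11*(-1/91) + 12126/((3*(203/(-31))²)) = 54/1001 + 12126/((3*(203*(-1/31))²)) = 54/1001 + 12126/((3*(-203/31)²)) = 54/1001 + 12126/((3*(41209/961))) = 54/1001 + 12126/(123627/961) = 54/1001 + 12126*(961/123627) = 54/1001 + 3884362/41209 = 555781664/5892887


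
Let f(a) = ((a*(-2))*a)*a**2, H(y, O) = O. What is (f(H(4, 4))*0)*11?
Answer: 0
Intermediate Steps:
f(a) = -2*a**4 (f(a) = ((-2*a)*a)*a**2 = (-2*a**2)*a**2 = -2*a**4)
(f(H(4, 4))*0)*11 = (-2*4**4*0)*11 = (-2*256*0)*11 = -512*0*11 = 0*11 = 0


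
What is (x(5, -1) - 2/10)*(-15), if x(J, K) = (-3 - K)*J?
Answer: 153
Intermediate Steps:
x(J, K) = J*(-3 - K)
(x(5, -1) - 2/10)*(-15) = (-1*5*(3 - 1) - 2/10)*(-15) = (-1*5*2 - 2*1/10)*(-15) = (-10 - 1/5)*(-15) = -51/5*(-15) = 153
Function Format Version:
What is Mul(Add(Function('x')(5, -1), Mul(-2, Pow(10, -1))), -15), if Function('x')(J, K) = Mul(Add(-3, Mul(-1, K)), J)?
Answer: 153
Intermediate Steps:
Function('x')(J, K) = Mul(J, Add(-3, Mul(-1, K)))
Mul(Add(Function('x')(5, -1), Mul(-2, Pow(10, -1))), -15) = Mul(Add(Mul(-1, 5, Add(3, -1)), Mul(-2, Pow(10, -1))), -15) = Mul(Add(Mul(-1, 5, 2), Mul(-2, Rational(1, 10))), -15) = Mul(Add(-10, Rational(-1, 5)), -15) = Mul(Rational(-51, 5), -15) = 153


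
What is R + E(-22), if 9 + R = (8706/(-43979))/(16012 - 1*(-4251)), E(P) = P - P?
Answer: -8020326999/891146477 ≈ -9.0000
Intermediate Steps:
E(P) = 0
R = -8020326999/891146477 (R = -9 + (8706/(-43979))/(16012 - 1*(-4251)) = -9 + (8706*(-1/43979))/(16012 + 4251) = -9 - 8706/43979/20263 = -9 - 8706/43979*1/20263 = -9 - 8706/891146477 = -8020326999/891146477 ≈ -9.0000)
R + E(-22) = -8020326999/891146477 + 0 = -8020326999/891146477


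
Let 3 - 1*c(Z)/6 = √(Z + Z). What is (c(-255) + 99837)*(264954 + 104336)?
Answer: 36875452950 - 2215740*I*√510 ≈ 3.6875e+10 - 5.0038e+7*I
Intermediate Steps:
c(Z) = 18 - 6*√2*√Z (c(Z) = 18 - 6*√(Z + Z) = 18 - 6*√2*√Z)
(c(-255) + 99837)*(264954 + 104336) = ((18 - 6*√2*√(-255)) + 99837)*(264954 + 104336) = ((18 - 6*√2*I*√255) + 99837)*369290 = ((18 - 6*I*√510) + 99837)*369290 = (99855 - 6*I*√510)*369290 = 36875452950 - 2215740*I*√510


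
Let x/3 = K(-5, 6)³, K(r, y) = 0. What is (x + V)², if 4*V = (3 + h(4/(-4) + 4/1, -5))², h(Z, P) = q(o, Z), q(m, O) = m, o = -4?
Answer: 1/16 ≈ 0.062500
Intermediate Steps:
x = 0 (x = 3*0³ = 3*0 = 0)
h(Z, P) = -4
V = ¼ (V = (3 - 4)²/4 = (¼)*(-1)² = (¼)*1 = ¼ ≈ 0.25000)
(x + V)² = (0 + ¼)² = (¼)² = 1/16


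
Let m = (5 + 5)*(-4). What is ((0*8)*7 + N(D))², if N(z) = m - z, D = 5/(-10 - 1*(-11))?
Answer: 2025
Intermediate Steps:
m = -40 (m = 10*(-4) = -40)
D = 5 (D = 5/(-10 + 11) = 5/1 = 5*1 = 5)
N(z) = -40 - z
((0*8)*7 + N(D))² = ((0*8)*7 + (-40 - 1*5))² = (0*7 + (-40 - 5))² = (0 - 45)² = (-45)² = 2025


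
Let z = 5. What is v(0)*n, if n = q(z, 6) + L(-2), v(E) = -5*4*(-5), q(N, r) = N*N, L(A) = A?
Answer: 2300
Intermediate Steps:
q(N, r) = N²
v(E) = 100 (v(E) = -20*(-5) = 100)
n = 23 (n = 5² - 2 = 25 - 2 = 23)
v(0)*n = 100*23 = 2300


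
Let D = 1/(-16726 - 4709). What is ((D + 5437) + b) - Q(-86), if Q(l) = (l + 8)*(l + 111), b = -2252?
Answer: 110068724/21435 ≈ 5135.0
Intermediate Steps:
D = -1/21435 (D = 1/(-21435) = -1/21435 ≈ -4.6653e-5)
Q(l) = (8 + l)*(111 + l)
((D + 5437) + b) - Q(-86) = ((-1/21435 + 5437) - 2252) - (888 + (-86)² + 119*(-86)) = (116542094/21435 - 2252) - (888 + 7396 - 10234) = 68270474/21435 - 1*(-1950) = 68270474/21435 + 1950 = 110068724/21435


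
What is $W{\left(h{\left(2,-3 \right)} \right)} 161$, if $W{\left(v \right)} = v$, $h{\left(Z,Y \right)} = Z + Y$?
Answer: $-161$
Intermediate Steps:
$h{\left(Z,Y \right)} = Y + Z$
$W{\left(h{\left(2,-3 \right)} \right)} 161 = \left(-3 + 2\right) 161 = \left(-1\right) 161 = -161$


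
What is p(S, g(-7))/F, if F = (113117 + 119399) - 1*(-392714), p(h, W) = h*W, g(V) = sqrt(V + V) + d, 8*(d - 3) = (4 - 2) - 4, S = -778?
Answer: -4279/1250460 - 389*I*sqrt(14)/312615 ≈ -0.0034219 - 0.0046559*I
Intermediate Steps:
d = 11/4 (d = 3 + ((4 - 2) - 4)/8 = 3 + (2 - 4)/8 = 3 + (1/8)*(-2) = 3 - 1/4 = 11/4 ≈ 2.7500)
g(V) = 11/4 + sqrt(2)*sqrt(V) (g(V) = sqrt(V + V) + 11/4 = sqrt(2*V) + 11/4 = sqrt(2)*sqrt(V) + 11/4 = 11/4 + sqrt(2)*sqrt(V))
p(h, W) = W*h
F = 625230 (F = 232516 + 392714 = 625230)
p(S, g(-7))/F = ((11/4 + sqrt(2)*sqrt(-7))*(-778))/625230 = ((11/4 + sqrt(2)*(I*sqrt(7)))*(-778))*(1/625230) = ((11/4 + I*sqrt(14))*(-778))*(1/625230) = (-4279/2 - 778*I*sqrt(14))*(1/625230) = -4279/1250460 - 389*I*sqrt(14)/312615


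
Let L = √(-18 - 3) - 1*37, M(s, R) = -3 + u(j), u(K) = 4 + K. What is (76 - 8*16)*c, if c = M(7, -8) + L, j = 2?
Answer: 1768 - 52*I*√21 ≈ 1768.0 - 238.29*I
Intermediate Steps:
M(s, R) = 3 (M(s, R) = -3 + (4 + 2) = -3 + 6 = 3)
L = -37 + I*√21 (L = √(-21) - 37 = I*√21 - 37 = -37 + I*√21 ≈ -37.0 + 4.5826*I)
c = -34 + I*√21 (c = 3 + (-37 + I*√21) = -34 + I*√21 ≈ -34.0 + 4.5826*I)
(76 - 8*16)*c = (76 - 8*16)*(-34 + I*√21) = (76 - 128)*(-34 + I*√21) = -52*(-34 + I*√21) = 1768 - 52*I*√21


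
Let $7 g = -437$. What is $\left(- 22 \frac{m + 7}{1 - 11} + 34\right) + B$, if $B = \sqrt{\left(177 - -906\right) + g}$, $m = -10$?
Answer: $\frac{137}{5} + \frac{2 \sqrt{12502}}{7} \approx 59.346$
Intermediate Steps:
$g = - \frac{437}{7}$ ($g = \frac{1}{7} \left(-437\right) = - \frac{437}{7} \approx -62.429$)
$B = \frac{2 \sqrt{12502}}{7}$ ($B = \sqrt{\left(177 - -906\right) - \frac{437}{7}} = \sqrt{\left(177 + 906\right) - \frac{437}{7}} = \sqrt{1083 - \frac{437}{7}} = \sqrt{\frac{7144}{7}} = \frac{2 \sqrt{12502}}{7} \approx 31.946$)
$\left(- 22 \frac{m + 7}{1 - 11} + 34\right) + B = \left(- 22 \frac{-10 + 7}{1 - 11} + 34\right) + \frac{2 \sqrt{12502}}{7} = \left(- 22 \left(- \frac{3}{-10}\right) + 34\right) + \frac{2 \sqrt{12502}}{7} = \left(- 22 \left(\left(-3\right) \left(- \frac{1}{10}\right)\right) + 34\right) + \frac{2 \sqrt{12502}}{7} = \left(\left(-22\right) \frac{3}{10} + 34\right) + \frac{2 \sqrt{12502}}{7} = \left(- \frac{33}{5} + 34\right) + \frac{2 \sqrt{12502}}{7} = \frac{137}{5} + \frac{2 \sqrt{12502}}{7}$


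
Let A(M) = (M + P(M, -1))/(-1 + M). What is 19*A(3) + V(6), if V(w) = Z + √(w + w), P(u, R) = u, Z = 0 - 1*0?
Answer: 57 + 2*√3 ≈ 60.464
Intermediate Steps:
Z = 0 (Z = 0 + 0 = 0)
V(w) = √2*√w (V(w) = 0 + √(w + w) = 0 + √(2*w) = 0 + √2*√w = √2*√w)
A(M) = 2*M/(-1 + M) (A(M) = (M + M)/(-1 + M) = (2*M)/(-1 + M) = 2*M/(-1 + M))
19*A(3) + V(6) = 19*(2*3/(-1 + 3)) + √2*√6 = 19*(2*3/2) + 2*√3 = 19*(2*3*(½)) + 2*√3 = 19*3 + 2*√3 = 57 + 2*√3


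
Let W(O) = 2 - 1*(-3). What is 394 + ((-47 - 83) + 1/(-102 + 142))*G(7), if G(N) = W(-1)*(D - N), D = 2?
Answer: 29147/8 ≈ 3643.4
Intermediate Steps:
W(O) = 5 (W(O) = 2 + 3 = 5)
G(N) = 10 - 5*N (G(N) = 5*(2 - N) = 10 - 5*N)
394 + ((-47 - 83) + 1/(-102 + 142))*G(7) = 394 + ((-47 - 83) + 1/(-102 + 142))*(10 - 5*7) = 394 + (-130 + 1/40)*(10 - 35) = 394 + (-130 + 1/40)*(-25) = 394 - 5199/40*(-25) = 394 + 25995/8 = 29147/8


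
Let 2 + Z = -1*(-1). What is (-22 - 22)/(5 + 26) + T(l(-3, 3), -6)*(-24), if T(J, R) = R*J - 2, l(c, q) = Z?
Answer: -3020/31 ≈ -97.419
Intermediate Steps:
Z = -1 (Z = -2 - 1*(-1) = -2 + 1 = -1)
l(c, q) = -1
T(J, R) = -2 + J*R (T(J, R) = J*R - 2 = -2 + J*R)
(-22 - 22)/(5 + 26) + T(l(-3, 3), -6)*(-24) = (-22 - 22)/(5 + 26) + (-2 - 1*(-6))*(-24) = -44/31 + (-2 + 6)*(-24) = -44*1/31 + 4*(-24) = -44/31 - 96 = -3020/31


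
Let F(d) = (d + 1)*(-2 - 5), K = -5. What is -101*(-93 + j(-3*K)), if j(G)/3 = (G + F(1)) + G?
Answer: 4545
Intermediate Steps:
F(d) = -7 - 7*d (F(d) = (1 + d)*(-7) = -7 - 7*d)
j(G) = -42 + 6*G (j(G) = 3*((G + (-7 - 7*1)) + G) = 3*((G + (-7 - 7)) + G) = 3*((G - 14) + G) = 3*((-14 + G) + G) = 3*(-14 + 2*G) = -42 + 6*G)
-101*(-93 + j(-3*K)) = -101*(-93 + (-42 + 6*(-3*(-5)))) = -101*(-93 + (-42 + 6*15)) = -101*(-93 + (-42 + 90)) = -101*(-93 + 48) = -101*(-45) = 4545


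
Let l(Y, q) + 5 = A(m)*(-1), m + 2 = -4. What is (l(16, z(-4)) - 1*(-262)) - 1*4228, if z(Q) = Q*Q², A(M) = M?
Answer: -3965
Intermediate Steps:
m = -6 (m = -2 - 4 = -6)
z(Q) = Q³
l(Y, q) = 1 (l(Y, q) = -5 - 6*(-1) = -5 + 6 = 1)
(l(16, z(-4)) - 1*(-262)) - 1*4228 = (1 - 1*(-262)) - 1*4228 = (1 + 262) - 4228 = 263 - 4228 = -3965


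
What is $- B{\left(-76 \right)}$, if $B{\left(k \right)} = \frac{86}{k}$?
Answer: $\frac{43}{38} \approx 1.1316$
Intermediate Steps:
$- B{\left(-76 \right)} = - \frac{86}{-76} = - \frac{86 \left(-1\right)}{76} = \left(-1\right) \left(- \frac{43}{38}\right) = \frac{43}{38}$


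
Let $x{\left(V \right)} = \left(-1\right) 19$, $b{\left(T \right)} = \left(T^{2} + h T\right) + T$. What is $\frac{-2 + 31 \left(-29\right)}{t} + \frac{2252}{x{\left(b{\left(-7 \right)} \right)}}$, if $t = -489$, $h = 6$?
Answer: $- \frac{1084109}{9291} \approx -116.68$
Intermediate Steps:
$b{\left(T \right)} = T^{2} + 7 T$ ($b{\left(T \right)} = \left(T^{2} + 6 T\right) + T = T^{2} + 7 T$)
$x{\left(V \right)} = -19$
$\frac{-2 + 31 \left(-29\right)}{t} + \frac{2252}{x{\left(b{\left(-7 \right)} \right)}} = \frac{-2 + 31 \left(-29\right)}{-489} + \frac{2252}{-19} = \left(-2 - 899\right) \left(- \frac{1}{489}\right) + 2252 \left(- \frac{1}{19}\right) = \left(-901\right) \left(- \frac{1}{489}\right) - \frac{2252}{19} = \frac{901}{489} - \frac{2252}{19} = - \frac{1084109}{9291}$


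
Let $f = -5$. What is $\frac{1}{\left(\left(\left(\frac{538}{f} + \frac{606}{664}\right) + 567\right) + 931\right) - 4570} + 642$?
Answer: $\frac{3387589022}{5276621} \approx 642.0$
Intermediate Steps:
$\frac{1}{\left(\left(\left(\frac{538}{f} + \frac{606}{664}\right) + 567\right) + 931\right) - 4570} + 642 = \frac{1}{\left(\left(\left(\frac{538}{-5} + \frac{606}{664}\right) + 567\right) + 931\right) - 4570} + 642 = \frac{1}{\left(\left(\left(538 \left(- \frac{1}{5}\right) + 606 \cdot \frac{1}{664}\right) + 567\right) + 931\right) - 4570} + 642 = \frac{1}{\left(\left(\left(- \frac{538}{5} + \frac{303}{332}\right) + 567\right) + 931\right) - 4570} + 642 = \frac{1}{\left(\left(- \frac{177101}{1660} + 567\right) + 931\right) - 4570} + 642 = \frac{1}{\left(\frac{764119}{1660} + 931\right) - 4570} + 642 = \frac{1}{\frac{2309579}{1660} - 4570} + 642 = \frac{1}{- \frac{5276621}{1660}} + 642 = - \frac{1660}{5276621} + 642 = \frac{3387589022}{5276621}$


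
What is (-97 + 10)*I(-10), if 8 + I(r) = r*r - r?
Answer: -8874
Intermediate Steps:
I(r) = -8 + r² - r (I(r) = -8 + (r*r - r) = -8 + (r² - r) = -8 + r² - r)
(-97 + 10)*I(-10) = (-97 + 10)*(-8 + (-10)² - 1*(-10)) = -87*(-8 + 100 + 10) = -87*102 = -8874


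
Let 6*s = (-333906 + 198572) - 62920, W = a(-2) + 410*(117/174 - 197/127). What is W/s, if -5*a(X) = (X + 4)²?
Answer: 19948671/1825423705 ≈ 0.010928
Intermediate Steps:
a(X) = -(4 + X)²/5 (a(X) = -(X + 4)²/5 = -(4 + X)²/5)
W = -6649557/18415 (W = -(4 - 2)²/5 + 410*(117/174 - 197/127) = -⅕*2² + 410*(117*(1/174) - 197*1/127) = -⅕*4 + 410*(39/58 - 197/127) = -⅘ + 410*(-6473/7366) = -⅘ - 1326965/3683 = -6649557/18415 ≈ -361.09)
s = -99127/3 (s = ((-333906 + 198572) - 62920)/6 = (-135334 - 62920)/6 = (⅙)*(-198254) = -99127/3 ≈ -33042.)
W/s = -6649557/(18415*(-99127/3)) = -6649557/18415*(-3/99127) = 19948671/1825423705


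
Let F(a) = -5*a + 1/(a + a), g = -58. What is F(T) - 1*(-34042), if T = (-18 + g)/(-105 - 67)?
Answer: 55622867/1634 ≈ 34041.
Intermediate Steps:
T = 19/43 (T = (-18 - 58)/(-105 - 67) = -76/(-172) = -76*(-1/172) = 19/43 ≈ 0.44186)
F(a) = 1/(2*a) - 5*a (F(a) = -5*a + 1/(2*a) = 1/(2*a) - 5*a)
F(T) - 1*(-34042) = (1/(2*(19/43)) - 5*19/43) - 1*(-34042) = ((½)*(43/19) - 95/43) + 34042 = (43/38 - 95/43) + 34042 = -1761/1634 + 34042 = 55622867/1634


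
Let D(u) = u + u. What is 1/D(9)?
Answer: 1/18 ≈ 0.055556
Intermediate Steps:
D(u) = 2*u
1/D(9) = 1/(2*9) = 1/18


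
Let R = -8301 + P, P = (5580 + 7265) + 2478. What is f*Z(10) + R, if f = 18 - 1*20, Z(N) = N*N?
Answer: 6822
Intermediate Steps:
Z(N) = N²
P = 15323 (P = 12845 + 2478 = 15323)
f = -2 (f = 18 - 20 = -2)
R = 7022 (R = -8301 + 15323 = 7022)
f*Z(10) + R = -2*10² + 7022 = -2*100 + 7022 = -200 + 7022 = 6822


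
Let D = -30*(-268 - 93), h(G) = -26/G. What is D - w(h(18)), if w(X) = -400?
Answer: 11230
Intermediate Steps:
D = 10830 (D = -30*(-361) = 10830)
D - w(h(18)) = 10830 - 1*(-400) = 10830 + 400 = 11230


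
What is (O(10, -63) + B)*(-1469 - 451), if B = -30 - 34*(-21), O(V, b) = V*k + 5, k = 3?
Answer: -1380480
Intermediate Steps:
O(V, b) = 5 + 3*V (O(V, b) = V*3 + 5 = 3*V + 5 = 5 + 3*V)
B = 684 (B = -30 + 714 = 684)
(O(10, -63) + B)*(-1469 - 451) = ((5 + 3*10) + 684)*(-1469 - 451) = ((5 + 30) + 684)*(-1920) = (35 + 684)*(-1920) = 719*(-1920) = -1380480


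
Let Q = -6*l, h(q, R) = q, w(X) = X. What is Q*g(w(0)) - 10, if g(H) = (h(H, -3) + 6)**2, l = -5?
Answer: 1070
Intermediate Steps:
Q = 30 (Q = -6*(-5) = 30)
g(H) = (6 + H)**2 (g(H) = (H + 6)**2 = (6 + H)**2)
Q*g(w(0)) - 10 = 30*(6 + 0)**2 - 10 = 30*6**2 - 10 = 30*36 - 10 = 1080 - 10 = 1070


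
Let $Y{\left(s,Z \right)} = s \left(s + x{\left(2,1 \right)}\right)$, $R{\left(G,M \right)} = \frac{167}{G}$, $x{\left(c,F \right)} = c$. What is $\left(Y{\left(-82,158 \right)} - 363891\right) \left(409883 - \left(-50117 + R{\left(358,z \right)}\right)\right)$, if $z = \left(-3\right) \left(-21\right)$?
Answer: $- \frac{58845209405723}{358} \approx -1.6437 \cdot 10^{11}$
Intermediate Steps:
$z = 63$
$Y{\left(s,Z \right)} = s \left(2 + s\right)$ ($Y{\left(s,Z \right)} = s \left(s + 2\right) = s \left(2 + s\right)$)
$\left(Y{\left(-82,158 \right)} - 363891\right) \left(409883 - \left(-50117 + R{\left(358,z \right)}\right)\right) = \left(- 82 \left(2 - 82\right) - 363891\right) \left(409883 + \left(50117 - \frac{167}{358}\right)\right) = \left(\left(-82\right) \left(-80\right) - 363891\right) \left(409883 + \left(50117 - 167 \cdot \frac{1}{358}\right)\right) = \left(6560 - 363891\right) \left(409883 + \left(50117 - \frac{167}{358}\right)\right) = - 357331 \left(409883 + \left(50117 - \frac{167}{358}\right)\right) = - 357331 \left(409883 + \frac{17941719}{358}\right) = \left(-357331\right) \frac{164679833}{358} = - \frac{58845209405723}{358}$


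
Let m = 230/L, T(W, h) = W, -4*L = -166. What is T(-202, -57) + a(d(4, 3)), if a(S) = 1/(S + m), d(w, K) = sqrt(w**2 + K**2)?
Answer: -176667/875 ≈ -201.91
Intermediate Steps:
L = 83/2 (L = -1/4*(-166) = 83/2 ≈ 41.500)
m = 460/83 (m = 230/(83/2) = 230*(2/83) = 460/83 ≈ 5.5422)
d(w, K) = sqrt(K**2 + w**2)
a(S) = 1/(460/83 + S) (a(S) = 1/(S + 460/83) = 1/(460/83 + S))
T(-202, -57) + a(d(4, 3)) = -202 + 83/(460 + 83*sqrt(3**2 + 4**2)) = -202 + 83/(460 + 83*sqrt(9 + 16)) = -202 + 83/(460 + 83*sqrt(25)) = -202 + 83/(460 + 83*5) = -202 + 83/(460 + 415) = -202 + 83/875 = -176667/875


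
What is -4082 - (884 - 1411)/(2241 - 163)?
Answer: -8481869/2078 ≈ -4081.7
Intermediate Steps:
-4082 - (884 - 1411)/(2241 - 163) = -4082 - (-527)/2078 = -4082 - 1*(-527/2078) = -4082 + 527/2078 = -8481869/2078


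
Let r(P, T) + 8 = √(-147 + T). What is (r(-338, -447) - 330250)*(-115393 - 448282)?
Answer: 186158178150 - 1691025*I*√66 ≈ 1.8616e+11 - 1.3738e+7*I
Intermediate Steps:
r(P, T) = -8 + √(-147 + T)
(r(-338, -447) - 330250)*(-115393 - 448282) = ((-8 + √(-147 - 447)) - 330250)*(-115393 - 448282) = ((-8 + √(-594)) - 330250)*(-563675) = ((-8 + 3*I*√66) - 330250)*(-563675) = (-330258 + 3*I*√66)*(-563675) = 186158178150 - 1691025*I*√66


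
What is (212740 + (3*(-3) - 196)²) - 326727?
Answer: -71962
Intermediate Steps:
(212740 + (3*(-3) - 196)²) - 326727 = (212740 + (-9 - 196)²) - 326727 = (212740 + (-205)²) - 326727 = (212740 + 42025) - 326727 = 254765 - 326727 = -71962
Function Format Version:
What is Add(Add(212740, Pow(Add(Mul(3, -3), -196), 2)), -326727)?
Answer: -71962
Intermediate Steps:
Add(Add(212740, Pow(Add(Mul(3, -3), -196), 2)), -326727) = Add(Add(212740, Pow(Add(-9, -196), 2)), -326727) = Add(Add(212740, Pow(-205, 2)), -326727) = Add(Add(212740, 42025), -326727) = Add(254765, -326727) = -71962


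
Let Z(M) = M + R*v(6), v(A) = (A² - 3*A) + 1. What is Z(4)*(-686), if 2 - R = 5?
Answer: 36358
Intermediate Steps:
R = -3 (R = 2 - 1*5 = 2 - 5 = -3)
v(A) = 1 + A² - 3*A
Z(M) = -57 + M (Z(M) = M - 3*(1 + 6² - 3*6) = M - 3*(1 + 36 - 18) = M - 3*19 = M - 57 = -57 + M)
Z(4)*(-686) = (-57 + 4)*(-686) = -53*(-686) = 36358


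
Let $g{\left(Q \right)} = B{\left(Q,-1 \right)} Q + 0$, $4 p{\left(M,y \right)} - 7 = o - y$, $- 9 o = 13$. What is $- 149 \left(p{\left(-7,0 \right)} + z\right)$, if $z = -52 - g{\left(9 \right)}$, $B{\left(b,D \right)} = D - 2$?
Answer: $\frac{63325}{18} \approx 3518.1$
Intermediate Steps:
$o = - \frac{13}{9}$ ($o = \left(- \frac{1}{9}\right) 13 = - \frac{13}{9} \approx -1.4444$)
$p{\left(M,y \right)} = \frac{25}{18} - \frac{y}{4}$ ($p{\left(M,y \right)} = \frac{7}{4} + \frac{- \frac{13}{9} - y}{4} = \frac{7}{4} - \left(\frac{13}{36} + \frac{y}{4}\right) = \frac{25}{18} - \frac{y}{4}$)
$B{\left(b,D \right)} = -2 + D$ ($B{\left(b,D \right)} = D - 2 = -2 + D$)
$g{\left(Q \right)} = - 3 Q$ ($g{\left(Q \right)} = \left(-2 - 1\right) Q + 0 = - 3 Q + 0 = - 3 Q$)
$z = -25$ ($z = -52 - \left(-3\right) 9 = -52 - -27 = -52 + 27 = -25$)
$- 149 \left(p{\left(-7,0 \right)} + z\right) = - 149 \left(\left(\frac{25}{18} - 0\right) - 25\right) = - 149 \left(\left(\frac{25}{18} + 0\right) - 25\right) = - 149 \left(\frac{25}{18} - 25\right) = \left(-149\right) \left(- \frac{425}{18}\right) = \frac{63325}{18}$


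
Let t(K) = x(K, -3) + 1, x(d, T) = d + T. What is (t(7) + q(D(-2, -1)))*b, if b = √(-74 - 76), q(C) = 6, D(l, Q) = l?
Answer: 55*I*√6 ≈ 134.72*I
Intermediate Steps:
x(d, T) = T + d
b = 5*I*√6 (b = √(-150) = 5*I*√6 ≈ 12.247*I)
t(K) = -2 + K (t(K) = (-3 + K) + 1 = -2 + K)
(t(7) + q(D(-2, -1)))*b = ((-2 + 7) + 6)*(5*I*√6) = (5 + 6)*(5*I*√6) = 11*(5*I*√6) = 55*I*√6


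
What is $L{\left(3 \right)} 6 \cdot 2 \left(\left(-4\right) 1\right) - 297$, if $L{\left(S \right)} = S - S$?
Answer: $-297$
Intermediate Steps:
$L{\left(S \right)} = 0$
$L{\left(3 \right)} 6 \cdot 2 \left(\left(-4\right) 1\right) - 297 = 0 \cdot 6 \cdot 2 \left(\left(-4\right) 1\right) - 297 = 0 \cdot 12 \left(-4\right) - 297 = 0 \left(-48\right) - 297 = 0 - 297 = -297$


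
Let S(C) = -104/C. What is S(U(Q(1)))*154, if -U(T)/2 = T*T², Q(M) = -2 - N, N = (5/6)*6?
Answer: -1144/49 ≈ -23.347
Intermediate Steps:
N = 5 (N = (5*(⅙))*6 = (⅚)*6 = 5)
Q(M) = -7 (Q(M) = -2 - 1*5 = -2 - 5 = -7)
U(T) = -2*T³ (U(T) = -2*T*T² = -2*T³)
S(U(Q(1)))*154 = -104/((-2*(-7)³))*154 = -104/((-2*(-343)))*154 = -104/686*154 = -104*1/686*154 = -52/343*154 = -1144/49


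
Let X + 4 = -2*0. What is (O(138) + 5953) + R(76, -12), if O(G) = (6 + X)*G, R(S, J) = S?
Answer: 6305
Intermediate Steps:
X = -4 (X = -4 - 2*0 = -4 + 0 = -4)
O(G) = 2*G (O(G) = (6 - 4)*G = 2*G)
(O(138) + 5953) + R(76, -12) = (2*138 + 5953) + 76 = (276 + 5953) + 76 = 6229 + 76 = 6305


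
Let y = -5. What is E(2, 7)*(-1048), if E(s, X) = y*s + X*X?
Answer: -40872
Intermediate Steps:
E(s, X) = X² - 5*s (E(s, X) = -5*s + X*X = -5*s + X² = X² - 5*s)
E(2, 7)*(-1048) = (7² - 5*2)*(-1048) = (49 - 10)*(-1048) = 39*(-1048) = -40872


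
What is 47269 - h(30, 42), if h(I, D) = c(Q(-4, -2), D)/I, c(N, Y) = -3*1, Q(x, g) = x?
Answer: 472691/10 ≈ 47269.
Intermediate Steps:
c(N, Y) = -3
h(I, D) = -3/I
47269 - h(30, 42) = 47269 - (-3)/30 = 47269 - 1*(-⅒) = 47269 + ⅒ = 472691/10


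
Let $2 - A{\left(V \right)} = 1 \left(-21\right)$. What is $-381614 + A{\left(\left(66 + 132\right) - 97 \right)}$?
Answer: $-381591$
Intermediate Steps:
$A{\left(V \right)} = 23$ ($A{\left(V \right)} = 2 - 1 \left(-21\right) = 2 - -21 = 2 + 21 = 23$)
$-381614 + A{\left(\left(66 + 132\right) - 97 \right)} = -381614 + 23 = -381591$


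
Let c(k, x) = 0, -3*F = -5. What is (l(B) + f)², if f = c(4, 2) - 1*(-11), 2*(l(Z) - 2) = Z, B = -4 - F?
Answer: 3721/36 ≈ 103.36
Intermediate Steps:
F = 5/3 (F = -⅓*(-5) = 5/3 ≈ 1.6667)
B = -17/3 (B = -4 - 1*5/3 = -4 - 5/3 = -17/3 ≈ -5.6667)
l(Z) = 2 + Z/2
f = 11 (f = 0 - 1*(-11) = 0 + 11 = 11)
(l(B) + f)² = ((2 + (½)*(-17/3)) + 11)² = ((2 - 17/6) + 11)² = (-⅚ + 11)² = (61/6)² = 3721/36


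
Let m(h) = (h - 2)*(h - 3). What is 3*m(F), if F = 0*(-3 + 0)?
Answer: 18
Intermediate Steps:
F = 0 (F = 0*(-3) = 0)
m(h) = (-3 + h)*(-2 + h) (m(h) = (-2 + h)*(-3 + h) = (-3 + h)*(-2 + h))
3*m(F) = 3*(6 + 0**2 - 5*0) = 3*(6 + 0 + 0) = 3*6 = 18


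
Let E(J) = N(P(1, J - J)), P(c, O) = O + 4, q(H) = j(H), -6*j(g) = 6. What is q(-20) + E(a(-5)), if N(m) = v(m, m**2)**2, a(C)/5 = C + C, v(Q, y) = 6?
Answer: 35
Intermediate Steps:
j(g) = -1 (j(g) = -1/6*6 = -1)
q(H) = -1
a(C) = 10*C (a(C) = 5*(C + C) = 5*(2*C) = 10*C)
P(c, O) = 4 + O
N(m) = 36 (N(m) = 6**2 = 36)
E(J) = 36
q(-20) + E(a(-5)) = -1 + 36 = 35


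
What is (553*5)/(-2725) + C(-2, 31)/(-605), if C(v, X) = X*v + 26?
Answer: -62989/65945 ≈ -0.95517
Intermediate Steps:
C(v, X) = 26 + X*v
(553*5)/(-2725) + C(-2, 31)/(-605) = (553*5)/(-2725) + (26 + 31*(-2))/(-605) = 2765*(-1/2725) + (26 - 62)*(-1/605) = -553/545 - 36*(-1/605) = -553/545 + 36/605 = -62989/65945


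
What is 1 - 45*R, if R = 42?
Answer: -1889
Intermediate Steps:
1 - 45*R = 1 - 45*42 = 1 - 1890 = -1889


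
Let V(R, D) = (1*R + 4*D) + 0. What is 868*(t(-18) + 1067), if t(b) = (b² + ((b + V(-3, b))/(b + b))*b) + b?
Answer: 1151402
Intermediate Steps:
V(R, D) = R + 4*D (V(R, D) = (R + 4*D) + 0 = R + 4*D)
t(b) = -3/2 + b² + 7*b/2 (t(b) = (b² + ((b + (-3 + 4*b))/(b + b))*b) + b = (b² + ((-3 + 5*b)/((2*b)))*b) + b = (b² + ((-3 + 5*b)*(1/(2*b)))*b) + b = (b² + ((-3 + 5*b)/(2*b))*b) + b = (b² + (-3/2 + 5*b/2)) + b = (-3/2 + b² + 5*b/2) + b = -3/2 + b² + 7*b/2)
868*(t(-18) + 1067) = 868*((-3/2 + (-18)² + (7/2)*(-18)) + 1067) = 868*((-3/2 + 324 - 63) + 1067) = 868*(519/2 + 1067) = 868*(2653/2) = 1151402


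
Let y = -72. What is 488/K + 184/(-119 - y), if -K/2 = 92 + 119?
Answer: -50292/9917 ≈ -5.0713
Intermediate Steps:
K = -422 (K = -2*(92 + 119) = -2*211 = -422)
488/K + 184/(-119 - y) = 488/(-422) + 184/(-119 - 1*(-72)) = 488*(-1/422) + 184/(-119 + 72) = -244/211 + 184/(-47) = -244/211 + 184*(-1/47) = -244/211 - 184/47 = -50292/9917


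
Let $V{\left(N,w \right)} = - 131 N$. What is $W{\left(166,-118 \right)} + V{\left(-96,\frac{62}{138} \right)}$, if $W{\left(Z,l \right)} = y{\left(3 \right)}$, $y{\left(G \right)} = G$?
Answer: $12579$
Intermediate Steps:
$W{\left(Z,l \right)} = 3$
$W{\left(166,-118 \right)} + V{\left(-96,\frac{62}{138} \right)} = 3 - -12576 = 3 + 12576 = 12579$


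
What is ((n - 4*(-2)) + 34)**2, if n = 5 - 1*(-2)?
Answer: 2401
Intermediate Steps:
n = 7 (n = 5 + 2 = 7)
((n - 4*(-2)) + 34)**2 = ((7 - 4*(-2)) + 34)**2 = ((7 + 8) + 34)**2 = (15 + 34)**2 = 49**2 = 2401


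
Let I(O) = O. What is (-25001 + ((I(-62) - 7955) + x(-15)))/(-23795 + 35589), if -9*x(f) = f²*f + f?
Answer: -48962/17691 ≈ -2.7676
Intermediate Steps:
x(f) = -f/9 - f³/9 (x(f) = -(f²*f + f)/9 = -(f³ + f)/9 = -(f + f³)/9 = -f/9 - f³/9)
(-25001 + ((I(-62) - 7955) + x(-15)))/(-23795 + 35589) = (-25001 + ((-62 - 7955) - ⅑*(-15)*(1 + (-15)²)))/(-23795 + 35589) = (-25001 + (-8017 - ⅑*(-15)*(1 + 225)))/11794 = (-25001 + (-8017 - ⅑*(-15)*226))*(1/11794) = (-25001 + (-8017 + 1130/3))*(1/11794) = (-25001 - 22921/3)*(1/11794) = -97924/3*1/11794 = -48962/17691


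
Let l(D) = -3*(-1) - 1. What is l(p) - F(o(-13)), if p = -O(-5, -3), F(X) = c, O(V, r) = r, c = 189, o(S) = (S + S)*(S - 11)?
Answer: -187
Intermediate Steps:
o(S) = 2*S*(-11 + S) (o(S) = (2*S)*(-11 + S) = 2*S*(-11 + S))
F(X) = 189
p = 3 (p = -1*(-3) = 3)
l(D) = 2 (l(D) = 3 - 1 = 2)
l(p) - F(o(-13)) = 2 - 1*189 = 2 - 189 = -187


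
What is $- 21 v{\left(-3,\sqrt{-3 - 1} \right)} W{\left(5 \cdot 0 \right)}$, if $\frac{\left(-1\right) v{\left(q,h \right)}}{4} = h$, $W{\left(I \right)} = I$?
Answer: $0$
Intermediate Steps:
$v{\left(q,h \right)} = - 4 h$
$- 21 v{\left(-3,\sqrt{-3 - 1} \right)} W{\left(5 \cdot 0 \right)} = - 21 \left(- 4 \sqrt{-3 - 1}\right) 5 \cdot 0 = - 21 \left(- 4 \sqrt{-4}\right) 0 = - 21 \left(- 4 \cdot 2 i\right) 0 = - 21 \left(- 8 i\right) 0 = 168 i 0 = 0$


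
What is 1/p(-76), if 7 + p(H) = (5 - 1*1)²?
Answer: ⅑ ≈ 0.11111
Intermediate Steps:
p(H) = 9 (p(H) = -7 + (5 - 1*1)² = -7 + (5 - 1)² = -7 + 4² = -7 + 16 = 9)
1/p(-76) = 1/9 = ⅑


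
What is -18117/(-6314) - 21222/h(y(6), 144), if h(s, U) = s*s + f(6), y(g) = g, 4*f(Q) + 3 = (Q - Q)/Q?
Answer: -16164495/26978 ≈ -599.17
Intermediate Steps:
f(Q) = -3/4 (f(Q) = -3/4 + ((Q - Q)/Q)/4 = -3/4 + (0/Q)/4 = -3/4 + (1/4)*0 = -3/4 + 0 = -3/4)
h(s, U) = -3/4 + s**2 (h(s, U) = s*s - 3/4 = s**2 - 3/4 = -3/4 + s**2)
-18117/(-6314) - 21222/h(y(6), 144) = -18117/(-6314) - 21222/(-3/4 + 6**2) = -18117*(-1/6314) - 21222/(-3/4 + 36) = 1647/574 - 21222/141/4 = 1647/574 - 21222*4/141 = 1647/574 - 28296/47 = -16164495/26978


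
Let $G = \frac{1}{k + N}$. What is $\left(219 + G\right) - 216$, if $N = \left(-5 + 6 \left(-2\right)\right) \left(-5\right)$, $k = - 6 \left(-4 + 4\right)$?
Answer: $\frac{256}{85} \approx 3.0118$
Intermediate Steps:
$k = 0$ ($k = \left(-6\right) 0 = 0$)
$N = 85$ ($N = \left(-5 - 12\right) \left(-5\right) = \left(-17\right) \left(-5\right) = 85$)
$G = \frac{1}{85}$ ($G = \frac{1}{0 + 85} = \frac{1}{85} \approx 0.011765$)
$\left(219 + G\right) - 216 = \left(219 + \frac{1}{85}\right) - 216 = \frac{18616}{85} - 216 = \frac{256}{85}$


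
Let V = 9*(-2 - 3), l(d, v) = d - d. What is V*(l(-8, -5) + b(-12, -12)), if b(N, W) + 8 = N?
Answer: 900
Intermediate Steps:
l(d, v) = 0
b(N, W) = -8 + N
V = -45 (V = 9*(-5) = -45)
V*(l(-8, -5) + b(-12, -12)) = -45*(0 + (-8 - 12)) = -45*(0 - 20) = -45*(-20) = 900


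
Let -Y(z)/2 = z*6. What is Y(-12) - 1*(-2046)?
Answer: 2190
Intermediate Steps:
Y(z) = -12*z (Y(z) = -2*z*6 = -12*z)
Y(-12) - 1*(-2046) = -12*(-12) - 1*(-2046) = 144 + 2046 = 2190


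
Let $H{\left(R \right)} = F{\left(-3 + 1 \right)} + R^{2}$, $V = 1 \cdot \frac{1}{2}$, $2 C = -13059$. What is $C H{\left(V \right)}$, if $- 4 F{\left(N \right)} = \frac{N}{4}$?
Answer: $- \frac{39177}{16} \approx -2448.6$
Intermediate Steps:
$C = - \frac{13059}{2}$ ($C = \frac{1}{2} \left(-13059\right) = - \frac{13059}{2} \approx -6529.5$)
$V = \frac{1}{2}$ ($V = 1 \cdot \frac{1}{2} = \frac{1}{2} \approx 0.5$)
$F{\left(N \right)} = - \frac{N}{16}$ ($F{\left(N \right)} = - \frac{N \frac{1}{4}}{4} = - \frac{\frac{1}{4} N}{4} = - \frac{N}{16}$)
$H{\left(R \right)} = \frac{1}{8} + R^{2}$ ($H{\left(R \right)} = - \frac{-3 + 1}{16} + R^{2} = \left(- \frac{1}{16}\right) \left(-2\right) + R^{2} = \frac{1}{8} + R^{2}$)
$C H{\left(V \right)} = - \frac{13059 \left(\frac{1}{8} + \left(\frac{1}{2}\right)^{2}\right)}{2} = - \frac{13059 \left(\frac{1}{8} + \frac{1}{4}\right)}{2} = \left(- \frac{13059}{2}\right) \frac{3}{8} = - \frac{39177}{16}$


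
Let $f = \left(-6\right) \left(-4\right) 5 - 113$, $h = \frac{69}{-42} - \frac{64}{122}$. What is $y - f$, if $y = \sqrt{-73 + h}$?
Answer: $-7 + \frac{i \sqrt{54820822}}{854} \approx -7.0 + 8.6699 i$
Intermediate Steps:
$h = - \frac{1851}{854}$ ($h = 69 \left(- \frac{1}{42}\right) - \frac{32}{61} = - \frac{23}{14} - \frac{32}{61} = - \frac{1851}{854} \approx -2.1674$)
$y = \frac{i \sqrt{54820822}}{854}$ ($y = \sqrt{-73 - \frac{1851}{854}} = \sqrt{- \frac{64193}{854}} = \frac{i \sqrt{54820822}}{854} \approx 8.6699 i$)
$f = 7$ ($f = 24 \cdot 5 - 113 = 120 - 113 = 7$)
$y - f = \frac{i \sqrt{54820822}}{854} - 7 = -7 + \frac{i \sqrt{54820822}}{854}$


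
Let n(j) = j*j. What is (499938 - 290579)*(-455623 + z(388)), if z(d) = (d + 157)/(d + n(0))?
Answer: -37010730854261/388 ≈ -9.5388e+10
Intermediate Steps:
n(j) = j²
z(d) = (157 + d)/d (z(d) = (d + 157)/(d + 0²) = (157 + d)/(d + 0) = (157 + d)/d)
(499938 - 290579)*(-455623 + z(388)) = (499938 - 290579)*(-455623 + (157 + 388)/388) = 209359*(-455623 + (1/388)*545) = 209359*(-455623 + 545/388) = 209359*(-176781179/388) = -37010730854261/388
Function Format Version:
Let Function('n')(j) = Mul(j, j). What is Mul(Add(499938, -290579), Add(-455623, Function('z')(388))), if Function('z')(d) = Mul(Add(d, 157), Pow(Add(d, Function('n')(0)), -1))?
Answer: Rational(-37010730854261, 388) ≈ -9.5388e+10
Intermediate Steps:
Function('n')(j) = Pow(j, 2)
Function('z')(d) = Mul(Pow(d, -1), Add(157, d)) (Function('z')(d) = Mul(Add(d, 157), Pow(Add(d, Pow(0, 2)), -1)) = Mul(Add(157, d), Pow(Add(d, 0), -1)) = Mul(Add(157, d), Pow(d, -1)) = Mul(Pow(d, -1), Add(157, d)))
Mul(Add(499938, -290579), Add(-455623, Function('z')(388))) = Mul(Add(499938, -290579), Add(-455623, Mul(Pow(388, -1), Add(157, 388)))) = Mul(209359, Add(-455623, Mul(Rational(1, 388), 545))) = Mul(209359, Add(-455623, Rational(545, 388))) = Mul(209359, Rational(-176781179, 388)) = Rational(-37010730854261, 388)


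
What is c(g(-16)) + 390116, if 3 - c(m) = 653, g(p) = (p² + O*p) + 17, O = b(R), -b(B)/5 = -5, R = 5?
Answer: 389466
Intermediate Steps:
b(B) = 25 (b(B) = -5*(-5) = 25)
O = 25
g(p) = 17 + p² + 25*p (g(p) = (p² + 25*p) + 17 = 17 + p² + 25*p)
c(m) = -650 (c(m) = 3 - 1*653 = 3 - 653 = -650)
c(g(-16)) + 390116 = -650 + 390116 = 389466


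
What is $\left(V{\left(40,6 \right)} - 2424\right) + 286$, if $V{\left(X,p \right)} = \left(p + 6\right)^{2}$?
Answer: $-1994$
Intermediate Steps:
$V{\left(X,p \right)} = \left(6 + p\right)^{2}$
$\left(V{\left(40,6 \right)} - 2424\right) + 286 = \left(\left(6 + 6\right)^{2} - 2424\right) + 286 = \left(12^{2} - 2424\right) + 286 = \left(144 - 2424\right) + 286 = -2280 + 286 = -1994$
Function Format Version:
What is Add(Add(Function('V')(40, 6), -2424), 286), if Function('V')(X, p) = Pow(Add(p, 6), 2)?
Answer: -1994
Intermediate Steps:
Function('V')(X, p) = Pow(Add(6, p), 2)
Add(Add(Function('V')(40, 6), -2424), 286) = Add(Add(Pow(Add(6, 6), 2), -2424), 286) = Add(Add(Pow(12, 2), -2424), 286) = Add(Add(144, -2424), 286) = Add(-2280, 286) = -1994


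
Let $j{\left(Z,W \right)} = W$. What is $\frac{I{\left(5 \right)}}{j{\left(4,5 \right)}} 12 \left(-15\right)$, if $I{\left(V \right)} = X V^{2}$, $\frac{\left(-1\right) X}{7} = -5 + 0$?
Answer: $-31500$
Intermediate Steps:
$X = 35$ ($X = - 7 \left(-5 + 0\right) = \left(-7\right) \left(-5\right) = 35$)
$I{\left(V \right)} = 35 V^{2}$
$\frac{I{\left(5 \right)}}{j{\left(4,5 \right)}} 12 \left(-15\right) = \frac{35 \cdot 5^{2}}{5} \cdot 12 \left(-15\right) = 35 \cdot 25 \cdot \frac{1}{5} \cdot 12 \left(-15\right) = 875 \cdot \frac{1}{5} \cdot 12 \left(-15\right) = 175 \cdot 12 \left(-15\right) = 2100 \left(-15\right) = -31500$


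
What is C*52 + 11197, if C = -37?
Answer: 9273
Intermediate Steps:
C*52 + 11197 = -37*52 + 11197 = -1924 + 11197 = 9273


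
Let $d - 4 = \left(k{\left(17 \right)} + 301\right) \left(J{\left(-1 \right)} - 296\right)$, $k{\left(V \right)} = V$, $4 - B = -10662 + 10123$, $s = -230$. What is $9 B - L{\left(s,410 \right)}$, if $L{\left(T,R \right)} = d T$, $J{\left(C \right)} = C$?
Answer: $-21716773$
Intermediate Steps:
$B = 543$ ($B = 4 - \left(-10662 + 10123\right) = 4 - -539 = 4 + 539 = 543$)
$d = -94442$ ($d = 4 + \left(17 + 301\right) \left(-1 - 296\right) = 4 + 318 \left(-297\right) = 4 - 94446 = -94442$)
$L{\left(T,R \right)} = - 94442 T$
$9 B - L{\left(s,410 \right)} = 9 \cdot 543 - \left(-94442\right) \left(-230\right) = 4887 - 21721660 = -21716773$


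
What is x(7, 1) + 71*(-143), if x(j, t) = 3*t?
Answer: -10150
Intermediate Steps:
x(7, 1) + 71*(-143) = 3*1 + 71*(-143) = 3 - 10153 = -10150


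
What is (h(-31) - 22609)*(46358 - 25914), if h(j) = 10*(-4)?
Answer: -463036156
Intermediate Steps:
h(j) = -40
(h(-31) - 22609)*(46358 - 25914) = (-40 - 22609)*(46358 - 25914) = -22649*20444 = -463036156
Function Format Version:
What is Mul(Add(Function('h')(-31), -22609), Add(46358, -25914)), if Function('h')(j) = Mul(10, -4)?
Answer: -463036156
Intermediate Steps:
Function('h')(j) = -40
Mul(Add(Function('h')(-31), -22609), Add(46358, -25914)) = Mul(Add(-40, -22609), Add(46358, -25914)) = Mul(-22649, 20444) = -463036156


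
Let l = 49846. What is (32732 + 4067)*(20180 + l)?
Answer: 2576886774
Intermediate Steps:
(32732 + 4067)*(20180 + l) = (32732 + 4067)*(20180 + 49846) = 36799*70026 = 2576886774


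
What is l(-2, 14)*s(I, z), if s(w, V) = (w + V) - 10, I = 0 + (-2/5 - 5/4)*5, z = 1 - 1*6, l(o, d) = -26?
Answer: 1209/2 ≈ 604.50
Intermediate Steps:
z = -5 (z = 1 - 6 = -5)
I = -33/4 (I = 0 + (-2*⅕ - 5*¼)*5 = 0 + (-⅖ - 5/4)*5 = 0 - 33/20*5 = 0 - 33/4 = -33/4 ≈ -8.2500)
s(w, V) = -10 + V + w (s(w, V) = (V + w) - 10 = -10 + V + w)
l(-2, 14)*s(I, z) = -26*(-10 - 5 - 33/4) = -26*(-93/4) = 1209/2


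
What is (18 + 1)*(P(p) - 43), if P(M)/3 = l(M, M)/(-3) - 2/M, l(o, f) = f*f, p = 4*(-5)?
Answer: -84113/10 ≈ -8411.3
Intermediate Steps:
p = -20
l(o, f) = f²
P(M) = -M² - 6/M (P(M) = 3*(M²/(-3) - 2/M) = 3*(M²*(-⅓) - 2/M) = 3*(-M²/3 - 2/M) = 3*(-2/M - M²/3) = -M² - 6/M)
(18 + 1)*(P(p) - 43) = (18 + 1)*((-6 - 1*(-20)³)/(-20) - 43) = 19*(-(-6 - 1*(-8000))/20 - 43) = 19*(-(-6 + 8000)/20 - 43) = 19*(-1/20*7994 - 43) = 19*(-3997/10 - 43) = 19*(-4427/10) = -84113/10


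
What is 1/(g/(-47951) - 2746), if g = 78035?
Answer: -47951/131751481 ≈ -0.00036395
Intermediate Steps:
1/(g/(-47951) - 2746) = 1/(78035/(-47951) - 2746) = 1/(78035*(-1/47951) - 2746) = 1/(-78035/47951 - 2746) = 1/(-131751481/47951) = -47951/131751481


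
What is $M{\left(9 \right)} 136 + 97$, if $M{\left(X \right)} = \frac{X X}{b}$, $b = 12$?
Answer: $1015$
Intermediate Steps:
$M{\left(X \right)} = \frac{X^{2}}{12}$ ($M{\left(X \right)} = \frac{X X}{12} = X^{2} \cdot \frac{1}{12} = \frac{X^{2}}{12}$)
$M{\left(9 \right)} 136 + 97 = \frac{9^{2}}{12} \cdot 136 + 97 = \frac{1}{12} \cdot 81 \cdot 136 + 97 = \frac{27}{4} \cdot 136 + 97 = 918 + 97 = 1015$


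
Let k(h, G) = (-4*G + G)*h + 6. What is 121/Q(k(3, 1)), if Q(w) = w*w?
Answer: 121/9 ≈ 13.444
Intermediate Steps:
k(h, G) = 6 - 3*G*h (k(h, G) = (-3*G)*h + 6 = -3*G*h + 6 = 6 - 3*G*h)
Q(w) = w²
121/Q(k(3, 1)) = 121/((6 - 3*1*3)²) = 121/((6 - 9)²) = 121/((-3)²) = 121/9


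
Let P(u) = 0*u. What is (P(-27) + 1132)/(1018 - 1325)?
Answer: -1132/307 ≈ -3.6873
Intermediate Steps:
P(u) = 0
(P(-27) + 1132)/(1018 - 1325) = (0 + 1132)/(1018 - 1325) = 1132/(-307) = 1132*(-1/307) = -1132/307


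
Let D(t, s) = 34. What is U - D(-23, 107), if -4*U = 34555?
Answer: -34691/4 ≈ -8672.8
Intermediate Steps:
U = -34555/4 (U = -¼*34555 = -34555/4 ≈ -8638.8)
U - D(-23, 107) = -34555/4 - 1*34 = -34555/4 - 34 = -34691/4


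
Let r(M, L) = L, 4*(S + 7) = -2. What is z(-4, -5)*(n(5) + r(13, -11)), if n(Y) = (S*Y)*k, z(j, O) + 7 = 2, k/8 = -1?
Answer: -1445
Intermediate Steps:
k = -8 (k = 8*(-1) = -8)
S = -15/2 (S = -7 + (¼)*(-2) = -7 - ½ = -15/2 ≈ -7.5000)
z(j, O) = -5 (z(j, O) = -7 + 2 = -5)
n(Y) = 60*Y (n(Y) = -15*Y/2*(-8) = 60*Y)
z(-4, -5)*(n(5) + r(13, -11)) = -5*(60*5 - 11) = -5*(300 - 11) = -5*289 = -1445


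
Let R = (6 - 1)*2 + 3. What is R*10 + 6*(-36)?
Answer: -86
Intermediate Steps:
R = 13 (R = 5*2 + 3 = 10 + 3 = 13)
R*10 + 6*(-36) = 13*10 + 6*(-36) = 130 - 216 = -86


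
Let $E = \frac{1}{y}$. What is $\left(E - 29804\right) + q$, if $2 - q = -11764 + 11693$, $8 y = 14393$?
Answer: $- \frac{427918275}{14393} \approx -29731.0$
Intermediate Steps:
$y = \frac{14393}{8}$ ($y = \frac{1}{8} \cdot 14393 = \frac{14393}{8} \approx 1799.1$)
$E = \frac{8}{14393}$ ($E = \frac{1}{\frac{14393}{8}} = \frac{8}{14393} \approx 0.00055583$)
$q = 73$ ($q = 2 - \left(-11764 + 11693\right) = 2 - -71 = 2 + 71 = 73$)
$\left(E - 29804\right) + q = \left(\frac{8}{14393} - 29804\right) + 73 = - \frac{428968964}{14393} + 73 = - \frac{427918275}{14393}$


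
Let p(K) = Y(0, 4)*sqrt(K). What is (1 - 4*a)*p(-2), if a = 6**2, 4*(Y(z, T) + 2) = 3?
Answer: 715*I*sqrt(2)/4 ≈ 252.79*I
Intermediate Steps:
Y(z, T) = -5/4 (Y(z, T) = -2 + (1/4)*3 = -2 + 3/4 = -5/4)
a = 36
p(K) = -5*sqrt(K)/4
(1 - 4*a)*p(-2) = (1 - 4*36)*(-5*I*sqrt(2)/4) = (1 - 144)*(-5*I*sqrt(2)/4) = -(-715)*I*sqrt(2)/4 = 715*I*sqrt(2)/4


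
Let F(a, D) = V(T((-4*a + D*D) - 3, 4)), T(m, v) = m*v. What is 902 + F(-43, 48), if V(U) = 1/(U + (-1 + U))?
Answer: 17844267/19783 ≈ 902.00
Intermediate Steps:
V(U) = 1/(-1 + 2*U)
F(a, D) = 1/(-25 - 32*a + 8*D²) (F(a, D) = 1/(-1 + 2*(((-4*a + D*D) - 3)*4)) = 1/(-1 + 2*(((-4*a + D²) - 3)*4)) = 1/(-1 + 2*(((D² - 4*a) - 3)*4)) = 1/(-1 + 2*((-3 + D² - 4*a)*4)) = 1/(-1 + 2*(-12 - 16*a + 4*D²)) = 1/(-1 + (-24 - 32*a + 8*D²)) = 1/(-25 - 32*a + 8*D²))
902 + F(-43, 48) = 902 - 1/(25 - 8*48² + 32*(-43)) = 902 - 1/(25 - 8*2304 - 1376) = 902 - 1/(25 - 18432 - 1376) = 902 - 1/(-19783) = 902 - 1*(-1/19783) = 902 + 1/19783 = 17844267/19783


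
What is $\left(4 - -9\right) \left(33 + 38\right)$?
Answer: $923$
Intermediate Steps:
$\left(4 - -9\right) \left(33 + 38\right) = \left(4 + 9\right) 71 = 13 \cdot 71 = 923$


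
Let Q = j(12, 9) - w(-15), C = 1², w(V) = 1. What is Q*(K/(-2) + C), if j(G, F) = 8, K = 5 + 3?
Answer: -21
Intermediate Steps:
K = 8
C = 1
Q = 7 (Q = 8 - 1*1 = 8 - 1 = 7)
Q*(K/(-2) + C) = 7*(8/(-2) + 1) = 7*(8*(-½) + 1) = 7*(-4 + 1) = 7*(-3) = -21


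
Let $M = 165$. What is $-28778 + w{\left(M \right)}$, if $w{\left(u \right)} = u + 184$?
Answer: $-28429$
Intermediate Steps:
$w{\left(u \right)} = 184 + u$
$-28778 + w{\left(M \right)} = -28778 + \left(184 + 165\right) = -28778 + 349 = -28429$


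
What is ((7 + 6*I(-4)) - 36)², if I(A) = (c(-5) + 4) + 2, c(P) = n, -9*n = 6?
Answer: 9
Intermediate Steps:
n = -⅔ (n = -⅑*6 = -⅔ ≈ -0.66667)
c(P) = -⅔
I(A) = 16/3 (I(A) = (-⅔ + 4) + 2 = 10/3 + 2 = 16/3)
((7 + 6*I(-4)) - 36)² = ((7 + 6*(16/3)) - 36)² = ((7 + 32) - 36)² = (39 - 36)² = 3² = 9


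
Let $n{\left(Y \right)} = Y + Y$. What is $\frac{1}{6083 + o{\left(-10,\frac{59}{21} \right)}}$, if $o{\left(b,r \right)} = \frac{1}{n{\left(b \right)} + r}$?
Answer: $\frac{361}{2195942} \approx 0.00016439$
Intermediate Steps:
$n{\left(Y \right)} = 2 Y$
$o{\left(b,r \right)} = \frac{1}{r + 2 b}$ ($o{\left(b,r \right)} = \frac{1}{2 b + r} = \frac{1}{r + 2 b}$)
$\frac{1}{6083 + o{\left(-10,\frac{59}{21} \right)}} = \frac{1}{6083 + \frac{1}{\frac{59}{21} + 2 \left(-10\right)}} = \frac{1}{6083 + \frac{1}{59 \cdot \frac{1}{21} - 20}} = \frac{1}{6083 + \frac{1}{\frac{59}{21} - 20}} = \frac{1}{6083 + \frac{1}{- \frac{361}{21}}} = \frac{1}{6083 - \frac{21}{361}} = \frac{1}{\frac{2195942}{361}} = \frac{361}{2195942}$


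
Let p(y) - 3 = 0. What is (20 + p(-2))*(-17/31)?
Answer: -391/31 ≈ -12.613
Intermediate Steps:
p(y) = 3 (p(y) = 3 + 0 = 3)
(20 + p(-2))*(-17/31) = (20 + 3)*(-17/31) = 23*(-17*1/31) = 23*(-17/31) = -391/31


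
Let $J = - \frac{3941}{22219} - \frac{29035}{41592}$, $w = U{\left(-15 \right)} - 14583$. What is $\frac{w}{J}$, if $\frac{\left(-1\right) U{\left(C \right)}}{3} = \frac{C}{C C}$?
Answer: $\frac{67382207896272}{4045213685} \approx 16657.0$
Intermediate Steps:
$U{\left(C \right)} = - \frac{3}{C}$ ($U{\left(C \right)} = - 3 \frac{C}{C C} = - 3 \frac{C}{C^{2}} = - \frac{3}{C}$)
$w = - \frac{72914}{5}$ ($w = - \frac{3}{-15} - 14583 = \left(-3\right) \left(- \frac{1}{15}\right) - 14583 = \frac{1}{5} - 14583 = - \frac{72914}{5} \approx -14583.0$)
$J = - \frac{809042737}{924132648}$ ($J = \left(-3941\right) \frac{1}{22219} - \frac{29035}{41592} = - \frac{3941}{22219} - \frac{29035}{41592} = - \frac{809042737}{924132648} \approx -0.87546$)
$\frac{w}{J} = - \frac{72914}{5 \left(- \frac{809042737}{924132648}\right)} = \left(- \frac{72914}{5}\right) \left(- \frac{924132648}{809042737}\right) = \frac{67382207896272}{4045213685}$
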